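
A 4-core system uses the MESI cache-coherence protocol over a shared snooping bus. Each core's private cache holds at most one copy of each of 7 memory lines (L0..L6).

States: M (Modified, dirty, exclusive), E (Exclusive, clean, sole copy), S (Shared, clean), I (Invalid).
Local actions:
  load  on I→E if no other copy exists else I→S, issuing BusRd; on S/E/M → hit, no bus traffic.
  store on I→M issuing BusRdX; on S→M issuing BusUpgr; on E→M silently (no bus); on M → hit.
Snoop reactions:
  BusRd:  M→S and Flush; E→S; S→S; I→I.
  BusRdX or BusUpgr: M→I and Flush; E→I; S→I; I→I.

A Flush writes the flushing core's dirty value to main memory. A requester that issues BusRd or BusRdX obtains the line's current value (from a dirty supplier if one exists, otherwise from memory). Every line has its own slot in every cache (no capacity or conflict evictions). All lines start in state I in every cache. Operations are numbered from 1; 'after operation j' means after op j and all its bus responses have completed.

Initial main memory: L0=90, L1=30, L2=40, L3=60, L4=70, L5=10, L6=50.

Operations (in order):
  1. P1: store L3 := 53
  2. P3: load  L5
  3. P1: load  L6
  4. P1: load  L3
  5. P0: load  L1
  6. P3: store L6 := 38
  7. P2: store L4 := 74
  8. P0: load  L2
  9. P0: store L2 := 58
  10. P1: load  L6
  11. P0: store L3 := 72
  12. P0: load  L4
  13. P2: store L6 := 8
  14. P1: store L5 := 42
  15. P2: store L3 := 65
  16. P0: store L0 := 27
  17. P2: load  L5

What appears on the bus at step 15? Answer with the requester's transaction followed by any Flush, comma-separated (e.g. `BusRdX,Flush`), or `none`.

1. P1: store L3 := 53  bus=[BusRdX]  L3: P0=I P1=M P2=I P3=I  mem[L3]=60
2. P3: load  L5  bus=[BusRd]  L5: P0=I P1=I P2=I P3=E  mem[L5]=10
3. P1: load  L6  bus=[BusRd]  L6: P0=I P1=E P2=I P3=I  mem[L6]=50
4. P1: load  L3  bus=[-]  L3: P0=I P1=M P2=I P3=I  mem[L3]=60
5. P0: load  L1  bus=[BusRd]  L1: P0=E P1=I P2=I P3=I  mem[L1]=30
6. P3: store L6 := 38  bus=[BusRdX]  L6: P0=I P1=I P2=I P3=M  mem[L6]=50
7. P2: store L4 := 74  bus=[BusRdX]  L4: P0=I P1=I P2=M P3=I  mem[L4]=70
8. P0: load  L2  bus=[BusRd]  L2: P0=E P1=I P2=I P3=I  mem[L2]=40
9. P0: store L2 := 58  bus=[-]  L2: P0=M P1=I P2=I P3=I  mem[L2]=40
10. P1: load  L6  bus=[BusRd,Flush]  L6: P0=I P1=S P2=I P3=S  mem[L6]=38
11. P0: store L3 := 72  bus=[BusRdX,Flush]  L3: P0=M P1=I P2=I P3=I  mem[L3]=53
12. P0: load  L4  bus=[BusRd,Flush]  L4: P0=S P1=I P2=S P3=I  mem[L4]=74
13. P2: store L6 := 8  bus=[BusRdX]  L6: P0=I P1=I P2=M P3=I  mem[L6]=38
14. P1: store L5 := 42  bus=[BusRdX]  L5: P0=I P1=M P2=I P3=I  mem[L5]=10
15. P2: store L3 := 65  bus=[BusRdX,Flush]  L3: P0=I P1=I P2=M P3=I  mem[L3]=72
16. P0: store L0 := 27  bus=[BusRdX]  L0: P0=M P1=I P2=I P3=I  mem[L0]=90
17. P2: load  L5  bus=[BusRd,Flush]  L5: P0=I P1=S P2=S P3=I  mem[L5]=42

bus = BusRdX,Flush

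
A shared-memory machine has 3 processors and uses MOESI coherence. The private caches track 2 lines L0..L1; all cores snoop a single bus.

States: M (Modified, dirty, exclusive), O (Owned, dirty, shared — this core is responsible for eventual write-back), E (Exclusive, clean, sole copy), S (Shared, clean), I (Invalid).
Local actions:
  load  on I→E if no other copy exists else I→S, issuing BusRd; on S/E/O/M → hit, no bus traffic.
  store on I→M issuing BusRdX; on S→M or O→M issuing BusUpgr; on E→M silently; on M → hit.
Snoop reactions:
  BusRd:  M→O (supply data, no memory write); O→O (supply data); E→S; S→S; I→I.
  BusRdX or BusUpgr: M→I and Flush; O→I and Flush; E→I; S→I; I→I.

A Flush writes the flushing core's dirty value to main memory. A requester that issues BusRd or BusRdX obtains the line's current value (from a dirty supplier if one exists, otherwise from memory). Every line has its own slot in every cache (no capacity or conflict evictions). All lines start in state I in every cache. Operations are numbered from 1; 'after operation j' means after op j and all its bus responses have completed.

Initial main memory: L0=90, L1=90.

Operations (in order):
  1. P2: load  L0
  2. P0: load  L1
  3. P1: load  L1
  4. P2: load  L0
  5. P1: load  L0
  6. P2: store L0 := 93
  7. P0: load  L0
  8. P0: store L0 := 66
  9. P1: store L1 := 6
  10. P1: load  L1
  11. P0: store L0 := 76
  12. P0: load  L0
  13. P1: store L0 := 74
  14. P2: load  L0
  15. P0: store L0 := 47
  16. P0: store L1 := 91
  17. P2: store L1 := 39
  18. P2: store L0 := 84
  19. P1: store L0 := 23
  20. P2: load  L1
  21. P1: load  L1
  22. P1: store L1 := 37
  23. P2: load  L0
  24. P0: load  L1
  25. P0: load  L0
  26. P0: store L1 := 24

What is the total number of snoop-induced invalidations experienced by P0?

invalidations = 4

[1] P2: load  L0 | P0:I, P1:I, P2:E(90) | bus: BusRd
[2] P0: load  L1 | P0:E(90), P1:I, P2:I | bus: BusRd
[3] P1: load  L1 | P0:S(90), P1:S(90), P2:I | bus: BusRd
[4] P2: load  L0 | P0:I, P1:I, P2:E(90) | bus: none
[5] P1: load  L0 | P0:I, P1:S(90), P2:S(90) | bus: BusRd
[6] P2: store L0 := 93 | P0:I, P1:I, P2:M(93) | bus: BusUpgr
[7] P0: load  L0 | P0:S(93), P1:I, P2:O(93) | bus: BusRd
[8] P0: store L0 := 66 | P0:M(66), P1:I, P2:I | bus: BusUpgr,Flush
[9] P1: store L1 := 6 | P0:I, P1:M(6), P2:I | bus: BusUpgr
[10] P1: load  L1 | P0:I, P1:M(6), P2:I | bus: none
[11] P0: store L0 := 76 | P0:M(76), P1:I, P2:I | bus: none
[12] P0: load  L0 | P0:M(76), P1:I, P2:I | bus: none
[13] P1: store L0 := 74 | P0:I, P1:M(74), P2:I | bus: BusRdX,Flush
[14] P2: load  L0 | P0:I, P1:O(74), P2:S(74) | bus: BusRd
[15] P0: store L0 := 47 | P0:M(47), P1:I, P2:I | bus: BusRdX,Flush
[16] P0: store L1 := 91 | P0:M(91), P1:I, P2:I | bus: BusRdX,Flush
[17] P2: store L1 := 39 | P0:I, P1:I, P2:M(39) | bus: BusRdX,Flush
[18] P2: store L0 := 84 | P0:I, P1:I, P2:M(84) | bus: BusRdX,Flush
[19] P1: store L0 := 23 | P0:I, P1:M(23), P2:I | bus: BusRdX,Flush
[20] P2: load  L1 | P0:I, P1:I, P2:M(39) | bus: none
[21] P1: load  L1 | P0:I, P1:S(39), P2:O(39) | bus: BusRd
[22] P1: store L1 := 37 | P0:I, P1:M(37), P2:I | bus: BusUpgr,Flush
[23] P2: load  L0 | P0:I, P1:O(23), P2:S(23) | bus: BusRd
[24] P0: load  L1 | P0:S(37), P1:O(37), P2:I | bus: BusRd
[25] P0: load  L0 | P0:S(23), P1:O(23), P2:S(23) | bus: BusRd
[26] P0: store L1 := 24 | P0:M(24), P1:I, P2:I | bus: BusUpgr,Flush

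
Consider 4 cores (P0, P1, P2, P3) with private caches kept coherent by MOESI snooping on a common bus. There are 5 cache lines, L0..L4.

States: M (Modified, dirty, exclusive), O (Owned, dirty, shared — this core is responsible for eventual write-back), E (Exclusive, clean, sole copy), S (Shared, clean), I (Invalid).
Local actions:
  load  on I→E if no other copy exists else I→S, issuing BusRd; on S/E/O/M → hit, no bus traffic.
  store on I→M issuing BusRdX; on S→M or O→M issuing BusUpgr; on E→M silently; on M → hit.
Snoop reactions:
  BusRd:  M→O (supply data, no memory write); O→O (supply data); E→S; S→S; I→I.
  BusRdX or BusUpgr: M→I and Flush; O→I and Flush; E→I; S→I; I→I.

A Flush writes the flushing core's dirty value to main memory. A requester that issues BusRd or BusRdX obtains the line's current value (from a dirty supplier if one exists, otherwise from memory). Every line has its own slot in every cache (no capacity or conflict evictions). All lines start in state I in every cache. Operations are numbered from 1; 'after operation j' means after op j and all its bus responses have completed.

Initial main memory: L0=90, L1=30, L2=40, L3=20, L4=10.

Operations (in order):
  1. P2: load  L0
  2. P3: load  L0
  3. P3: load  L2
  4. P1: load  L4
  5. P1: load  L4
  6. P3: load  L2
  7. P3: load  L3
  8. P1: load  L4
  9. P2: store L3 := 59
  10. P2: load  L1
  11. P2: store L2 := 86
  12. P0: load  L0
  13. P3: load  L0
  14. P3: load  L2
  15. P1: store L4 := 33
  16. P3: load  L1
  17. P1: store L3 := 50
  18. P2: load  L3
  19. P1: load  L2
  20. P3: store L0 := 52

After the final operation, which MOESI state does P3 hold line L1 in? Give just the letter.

step 1: P2: load  L0  ⟶  IIEI  (L0)  txn=BusRd  M[L0]=90
step 2: P3: load  L0  ⟶  IISS  (L0)  txn=BusRd  M[L0]=90
step 3: P3: load  L2  ⟶  IIIE  (L2)  txn=BusRd  M[L2]=40
step 4: P1: load  L4  ⟶  IEII  (L4)  txn=BusRd  M[L4]=10
step 5: P1: load  L4  ⟶  IEII  (L4)  txn=∅  M[L4]=10
step 6: P3: load  L2  ⟶  IIIE  (L2)  txn=∅  M[L2]=40
step 7: P3: load  L3  ⟶  IIIE  (L3)  txn=BusRd  M[L3]=20
step 8: P1: load  L4  ⟶  IEII  (L4)  txn=∅  M[L4]=10
step 9: P2: store L3 := 59  ⟶  IIMI  (L3)  txn=BusRdX  M[L3]=20
step 10: P2: load  L1  ⟶  IIEI  (L1)  txn=BusRd  M[L1]=30
step 11: P2: store L2 := 86  ⟶  IIMI  (L2)  txn=BusRdX  M[L2]=40
step 12: P0: load  L0  ⟶  SISS  (L0)  txn=BusRd  M[L0]=90
step 13: P3: load  L0  ⟶  SISS  (L0)  txn=∅  M[L0]=90
step 14: P3: load  L2  ⟶  IIOS  (L2)  txn=BusRd  M[L2]=40
step 15: P1: store L4 := 33  ⟶  IMII  (L4)  txn=∅  M[L4]=10
step 16: P3: load  L1  ⟶  IISS  (L1)  txn=BusRd  M[L1]=30
step 17: P1: store L3 := 50  ⟶  IMII  (L3)  txn=BusRdX+Flush  M[L3]=59
step 18: P2: load  L3  ⟶  IOSI  (L3)  txn=BusRd  M[L3]=59
step 19: P1: load  L2  ⟶  ISOS  (L2)  txn=BusRd  M[L2]=40
step 20: P3: store L0 := 52  ⟶  IIIM  (L0)  txn=BusUpgr  M[L0]=90

state = S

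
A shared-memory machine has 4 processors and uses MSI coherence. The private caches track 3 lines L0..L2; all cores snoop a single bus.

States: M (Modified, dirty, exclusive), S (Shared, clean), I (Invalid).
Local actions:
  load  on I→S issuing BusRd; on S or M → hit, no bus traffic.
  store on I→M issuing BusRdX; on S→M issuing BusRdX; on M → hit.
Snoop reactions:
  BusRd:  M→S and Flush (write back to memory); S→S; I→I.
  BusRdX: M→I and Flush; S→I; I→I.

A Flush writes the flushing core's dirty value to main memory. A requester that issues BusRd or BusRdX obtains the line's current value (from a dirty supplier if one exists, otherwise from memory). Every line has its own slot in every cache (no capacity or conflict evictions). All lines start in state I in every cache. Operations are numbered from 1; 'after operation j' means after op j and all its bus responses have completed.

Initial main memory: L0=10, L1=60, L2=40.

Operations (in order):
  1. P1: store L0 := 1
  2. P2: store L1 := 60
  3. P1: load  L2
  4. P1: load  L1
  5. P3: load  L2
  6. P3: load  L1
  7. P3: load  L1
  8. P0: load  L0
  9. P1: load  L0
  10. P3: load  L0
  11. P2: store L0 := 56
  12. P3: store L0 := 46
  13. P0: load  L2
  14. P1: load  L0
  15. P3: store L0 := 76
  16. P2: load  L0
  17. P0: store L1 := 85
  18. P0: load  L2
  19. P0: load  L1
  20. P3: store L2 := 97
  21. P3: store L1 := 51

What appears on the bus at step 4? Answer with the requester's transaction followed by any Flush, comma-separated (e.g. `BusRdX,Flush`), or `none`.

bus = BusRd,Flush

[1] P1: store L0 := 1 | P0:I, P1:M(1), P2:I, P3:I | bus: BusRdX
[2] P2: store L1 := 60 | P0:I, P1:I, P2:M(60), P3:I | bus: BusRdX
[3] P1: load  L2 | P0:I, P1:S(40), P2:I, P3:I | bus: BusRd
[4] P1: load  L1 | P0:I, P1:S(60), P2:S(60), P3:I | bus: BusRd,Flush
[5] P3: load  L2 | P0:I, P1:S(40), P2:I, P3:S(40) | bus: BusRd
[6] P3: load  L1 | P0:I, P1:S(60), P2:S(60), P3:S(60) | bus: BusRd
[7] P3: load  L1 | P0:I, P1:S(60), P2:S(60), P3:S(60) | bus: none
[8] P0: load  L0 | P0:S(1), P1:S(1), P2:I, P3:I | bus: BusRd,Flush
[9] P1: load  L0 | P0:S(1), P1:S(1), P2:I, P3:I | bus: none
[10] P3: load  L0 | P0:S(1), P1:S(1), P2:I, P3:S(1) | bus: BusRd
[11] P2: store L0 := 56 | P0:I, P1:I, P2:M(56), P3:I | bus: BusRdX
[12] P3: store L0 := 46 | P0:I, P1:I, P2:I, P3:M(46) | bus: BusRdX,Flush
[13] P0: load  L2 | P0:S(40), P1:S(40), P2:I, P3:S(40) | bus: BusRd
[14] P1: load  L0 | P0:I, P1:S(46), P2:I, P3:S(46) | bus: BusRd,Flush
[15] P3: store L0 := 76 | P0:I, P1:I, P2:I, P3:M(76) | bus: BusRdX
[16] P2: load  L0 | P0:I, P1:I, P2:S(76), P3:S(76) | bus: BusRd,Flush
[17] P0: store L1 := 85 | P0:M(85), P1:I, P2:I, P3:I | bus: BusRdX
[18] P0: load  L2 | P0:S(40), P1:S(40), P2:I, P3:S(40) | bus: none
[19] P0: load  L1 | P0:M(85), P1:I, P2:I, P3:I | bus: none
[20] P3: store L2 := 97 | P0:I, P1:I, P2:I, P3:M(97) | bus: BusRdX
[21] P3: store L1 := 51 | P0:I, P1:I, P2:I, P3:M(51) | bus: BusRdX,Flush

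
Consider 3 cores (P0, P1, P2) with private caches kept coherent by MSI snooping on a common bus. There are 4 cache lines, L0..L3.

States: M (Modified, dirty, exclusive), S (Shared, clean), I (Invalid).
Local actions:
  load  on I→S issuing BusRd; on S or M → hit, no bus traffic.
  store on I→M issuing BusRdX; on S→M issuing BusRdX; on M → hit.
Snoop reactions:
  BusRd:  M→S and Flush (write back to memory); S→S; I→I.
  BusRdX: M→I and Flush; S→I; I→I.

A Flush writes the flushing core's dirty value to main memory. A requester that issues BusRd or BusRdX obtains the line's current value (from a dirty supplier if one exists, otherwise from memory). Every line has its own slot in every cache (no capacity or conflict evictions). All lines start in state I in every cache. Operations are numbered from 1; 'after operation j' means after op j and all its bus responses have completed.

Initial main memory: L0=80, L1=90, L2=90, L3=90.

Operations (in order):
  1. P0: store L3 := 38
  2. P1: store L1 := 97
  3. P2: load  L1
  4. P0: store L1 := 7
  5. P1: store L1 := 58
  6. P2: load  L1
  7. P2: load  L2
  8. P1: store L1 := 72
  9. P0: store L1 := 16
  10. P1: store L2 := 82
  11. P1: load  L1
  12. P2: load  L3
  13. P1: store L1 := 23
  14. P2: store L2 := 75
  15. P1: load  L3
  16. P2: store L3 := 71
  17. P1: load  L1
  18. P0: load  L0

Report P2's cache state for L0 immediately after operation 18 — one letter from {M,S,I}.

[1] P0: store L3 := 38 | P0:M(38), P1:I, P2:I | bus: BusRdX
[2] P1: store L1 := 97 | P0:I, P1:M(97), P2:I | bus: BusRdX
[3] P2: load  L1 | P0:I, P1:S(97), P2:S(97) | bus: BusRd,Flush
[4] P0: store L1 := 7 | P0:M(7), P1:I, P2:I | bus: BusRdX
[5] P1: store L1 := 58 | P0:I, P1:M(58), P2:I | bus: BusRdX,Flush
[6] P2: load  L1 | P0:I, P1:S(58), P2:S(58) | bus: BusRd,Flush
[7] P2: load  L2 | P0:I, P1:I, P2:S(90) | bus: BusRd
[8] P1: store L1 := 72 | P0:I, P1:M(72), P2:I | bus: BusRdX
[9] P0: store L1 := 16 | P0:M(16), P1:I, P2:I | bus: BusRdX,Flush
[10] P1: store L2 := 82 | P0:I, P1:M(82), P2:I | bus: BusRdX
[11] P1: load  L1 | P0:S(16), P1:S(16), P2:I | bus: BusRd,Flush
[12] P2: load  L3 | P0:S(38), P1:I, P2:S(38) | bus: BusRd,Flush
[13] P1: store L1 := 23 | P0:I, P1:M(23), P2:I | bus: BusRdX
[14] P2: store L2 := 75 | P0:I, P1:I, P2:M(75) | bus: BusRdX,Flush
[15] P1: load  L3 | P0:S(38), P1:S(38), P2:S(38) | bus: BusRd
[16] P2: store L3 := 71 | P0:I, P1:I, P2:M(71) | bus: BusRdX
[17] P1: load  L1 | P0:I, P1:M(23), P2:I | bus: none
[18] P0: load  L0 | P0:S(80), P1:I, P2:I | bus: BusRd

state = I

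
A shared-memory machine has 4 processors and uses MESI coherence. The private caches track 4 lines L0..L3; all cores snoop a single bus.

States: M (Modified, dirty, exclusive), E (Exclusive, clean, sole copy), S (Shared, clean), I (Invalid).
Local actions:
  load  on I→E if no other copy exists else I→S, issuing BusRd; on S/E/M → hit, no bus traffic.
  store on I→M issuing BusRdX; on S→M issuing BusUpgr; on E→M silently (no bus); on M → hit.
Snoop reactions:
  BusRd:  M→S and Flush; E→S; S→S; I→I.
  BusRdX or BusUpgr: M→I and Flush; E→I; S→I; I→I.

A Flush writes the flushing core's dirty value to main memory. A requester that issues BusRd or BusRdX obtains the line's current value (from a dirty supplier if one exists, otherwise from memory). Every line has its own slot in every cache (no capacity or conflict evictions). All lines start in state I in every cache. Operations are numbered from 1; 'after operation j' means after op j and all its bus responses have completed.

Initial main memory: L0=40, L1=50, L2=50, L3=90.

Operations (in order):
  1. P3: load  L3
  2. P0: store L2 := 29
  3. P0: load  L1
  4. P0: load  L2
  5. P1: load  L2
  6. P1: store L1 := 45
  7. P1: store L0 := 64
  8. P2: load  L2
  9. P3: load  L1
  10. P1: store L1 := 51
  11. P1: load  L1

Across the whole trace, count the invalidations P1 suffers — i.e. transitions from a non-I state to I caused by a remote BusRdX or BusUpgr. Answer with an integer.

invalidations = 0

  op1 P3: load  L3 → I/I/I/E on L3; bus BusRd; mem=90
  op2 P0: store L2 := 29 → M/I/I/I on L2; bus BusRdX; mem=50
  op3 P0: load  L1 → E/I/I/I on L1; bus BusRd; mem=50
  op4 P0: load  L2 → M/I/I/I on L2; bus (none); mem=50
  op5 P1: load  L2 → S/S/I/I on L2; bus BusRd Flush; mem=29
  op6 P1: store L1 := 45 → I/M/I/I on L1; bus BusRdX; mem=50
  op7 P1: store L0 := 64 → I/M/I/I on L0; bus BusRdX; mem=40
  op8 P2: load  L2 → S/S/S/I on L2; bus BusRd; mem=29
  op9 P3: load  L1 → I/S/I/S on L1; bus BusRd Flush; mem=45
  op10 P1: store L1 := 51 → I/M/I/I on L1; bus BusUpgr; mem=45
  op11 P1: load  L1 → I/M/I/I on L1; bus (none); mem=45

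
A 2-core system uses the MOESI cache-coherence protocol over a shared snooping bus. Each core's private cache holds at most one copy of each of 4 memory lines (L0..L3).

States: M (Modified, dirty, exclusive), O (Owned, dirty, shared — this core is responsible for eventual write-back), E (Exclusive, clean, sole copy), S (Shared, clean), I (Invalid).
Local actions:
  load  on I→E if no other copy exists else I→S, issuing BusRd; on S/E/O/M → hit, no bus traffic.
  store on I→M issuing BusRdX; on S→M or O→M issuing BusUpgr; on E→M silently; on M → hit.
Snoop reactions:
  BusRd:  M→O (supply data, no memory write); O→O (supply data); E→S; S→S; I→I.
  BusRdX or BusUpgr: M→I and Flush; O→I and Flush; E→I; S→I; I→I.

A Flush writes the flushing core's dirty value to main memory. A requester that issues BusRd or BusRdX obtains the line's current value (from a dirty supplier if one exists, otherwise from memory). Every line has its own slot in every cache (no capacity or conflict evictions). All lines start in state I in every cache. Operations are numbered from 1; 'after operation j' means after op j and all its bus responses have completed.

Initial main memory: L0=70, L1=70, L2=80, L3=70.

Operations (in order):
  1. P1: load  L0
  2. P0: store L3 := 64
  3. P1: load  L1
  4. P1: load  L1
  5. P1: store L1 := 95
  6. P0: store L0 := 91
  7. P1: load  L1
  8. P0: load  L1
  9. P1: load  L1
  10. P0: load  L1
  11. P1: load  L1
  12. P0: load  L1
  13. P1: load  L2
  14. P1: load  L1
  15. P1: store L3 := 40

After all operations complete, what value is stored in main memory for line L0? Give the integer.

  op1 P1: load  L0 → I/E on L0; bus BusRd; mem=70
  op2 P0: store L3 := 64 → M/I on L3; bus BusRdX; mem=70
  op3 P1: load  L1 → I/E on L1; bus BusRd; mem=70
  op4 P1: load  L1 → I/E on L1; bus (none); mem=70
  op5 P1: store L1 := 95 → I/M on L1; bus (none); mem=70
  op6 P0: store L0 := 91 → M/I on L0; bus BusRdX; mem=70
  op7 P1: load  L1 → I/M on L1; bus (none); mem=70
  op8 P0: load  L1 → S/O on L1; bus BusRd; mem=70
  op9 P1: load  L1 → S/O on L1; bus (none); mem=70
  op10 P0: load  L1 → S/O on L1; bus (none); mem=70
  op11 P1: load  L1 → S/O on L1; bus (none); mem=70
  op12 P0: load  L1 → S/O on L1; bus (none); mem=70
  op13 P1: load  L2 → I/E on L2; bus BusRd; mem=80
  op14 P1: load  L1 → S/O on L1; bus (none); mem=70
  op15 P1: store L3 := 40 → I/M on L3; bus BusRdX Flush; mem=64

memory[L0] = 70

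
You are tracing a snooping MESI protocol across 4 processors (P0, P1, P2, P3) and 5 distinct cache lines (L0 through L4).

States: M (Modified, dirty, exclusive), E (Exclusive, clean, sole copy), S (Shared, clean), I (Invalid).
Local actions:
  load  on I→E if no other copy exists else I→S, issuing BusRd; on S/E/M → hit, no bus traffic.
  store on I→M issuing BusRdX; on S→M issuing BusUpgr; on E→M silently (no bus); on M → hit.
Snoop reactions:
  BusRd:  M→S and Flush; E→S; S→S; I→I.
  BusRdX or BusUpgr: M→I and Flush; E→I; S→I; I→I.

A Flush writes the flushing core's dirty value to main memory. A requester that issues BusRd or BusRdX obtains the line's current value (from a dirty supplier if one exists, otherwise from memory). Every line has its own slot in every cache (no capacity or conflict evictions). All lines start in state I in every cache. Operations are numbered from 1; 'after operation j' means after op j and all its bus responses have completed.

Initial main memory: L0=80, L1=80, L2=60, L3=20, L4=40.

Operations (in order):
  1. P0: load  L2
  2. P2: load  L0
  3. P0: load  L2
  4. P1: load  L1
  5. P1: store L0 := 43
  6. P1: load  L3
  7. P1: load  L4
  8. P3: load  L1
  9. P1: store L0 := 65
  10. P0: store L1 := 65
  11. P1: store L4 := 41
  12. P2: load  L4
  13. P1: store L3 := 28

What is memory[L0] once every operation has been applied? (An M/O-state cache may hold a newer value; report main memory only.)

memory[L0] = 80

  op1 P0: load  L2 → E/I/I/I on L2; bus BusRd; mem=60
  op2 P2: load  L0 → I/I/E/I on L0; bus BusRd; mem=80
  op3 P0: load  L2 → E/I/I/I on L2; bus (none); mem=60
  op4 P1: load  L1 → I/E/I/I on L1; bus BusRd; mem=80
  op5 P1: store L0 := 43 → I/M/I/I on L0; bus BusRdX; mem=80
  op6 P1: load  L3 → I/E/I/I on L3; bus BusRd; mem=20
  op7 P1: load  L4 → I/E/I/I on L4; bus BusRd; mem=40
  op8 P3: load  L1 → I/S/I/S on L1; bus BusRd; mem=80
  op9 P1: store L0 := 65 → I/M/I/I on L0; bus (none); mem=80
  op10 P0: store L1 := 65 → M/I/I/I on L1; bus BusRdX; mem=80
  op11 P1: store L4 := 41 → I/M/I/I on L4; bus (none); mem=40
  op12 P2: load  L4 → I/S/S/I on L4; bus BusRd Flush; mem=41
  op13 P1: store L3 := 28 → I/M/I/I on L3; bus (none); mem=20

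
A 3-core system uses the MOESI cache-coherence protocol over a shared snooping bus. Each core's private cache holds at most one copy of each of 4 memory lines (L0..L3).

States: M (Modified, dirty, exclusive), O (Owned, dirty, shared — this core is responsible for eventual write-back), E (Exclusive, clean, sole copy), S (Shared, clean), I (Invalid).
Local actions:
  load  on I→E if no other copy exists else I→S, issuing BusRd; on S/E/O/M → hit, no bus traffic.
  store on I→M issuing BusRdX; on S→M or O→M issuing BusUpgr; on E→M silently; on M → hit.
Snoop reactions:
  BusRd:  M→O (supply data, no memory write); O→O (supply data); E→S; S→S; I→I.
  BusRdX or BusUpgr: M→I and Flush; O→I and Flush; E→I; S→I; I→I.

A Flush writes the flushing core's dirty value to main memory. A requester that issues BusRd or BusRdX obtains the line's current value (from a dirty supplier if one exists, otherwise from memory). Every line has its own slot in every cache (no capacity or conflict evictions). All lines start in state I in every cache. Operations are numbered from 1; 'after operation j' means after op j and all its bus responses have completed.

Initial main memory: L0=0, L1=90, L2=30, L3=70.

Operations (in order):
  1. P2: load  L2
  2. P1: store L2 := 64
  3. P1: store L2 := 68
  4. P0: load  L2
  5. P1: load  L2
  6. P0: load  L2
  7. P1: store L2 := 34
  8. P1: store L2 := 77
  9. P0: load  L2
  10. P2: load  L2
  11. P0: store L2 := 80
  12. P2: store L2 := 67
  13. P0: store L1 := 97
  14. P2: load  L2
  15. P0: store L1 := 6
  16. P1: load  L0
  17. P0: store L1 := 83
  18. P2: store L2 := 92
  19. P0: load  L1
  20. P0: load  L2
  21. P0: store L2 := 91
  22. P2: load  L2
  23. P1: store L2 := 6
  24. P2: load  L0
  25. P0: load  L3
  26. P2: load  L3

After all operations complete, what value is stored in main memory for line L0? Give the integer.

step 1: P2: load  L2  ⟶  IIE  (L2)  txn=BusRd  M[L2]=30
step 2: P1: store L2 := 64  ⟶  IMI  (L2)  txn=BusRdX  M[L2]=30
step 3: P1: store L2 := 68  ⟶  IMI  (L2)  txn=∅  M[L2]=30
step 4: P0: load  L2  ⟶  SOI  (L2)  txn=BusRd  M[L2]=30
step 5: P1: load  L2  ⟶  SOI  (L2)  txn=∅  M[L2]=30
step 6: P0: load  L2  ⟶  SOI  (L2)  txn=∅  M[L2]=30
step 7: P1: store L2 := 34  ⟶  IMI  (L2)  txn=BusUpgr  M[L2]=30
step 8: P1: store L2 := 77  ⟶  IMI  (L2)  txn=∅  M[L2]=30
step 9: P0: load  L2  ⟶  SOI  (L2)  txn=BusRd  M[L2]=30
step 10: P2: load  L2  ⟶  SOS  (L2)  txn=BusRd  M[L2]=30
step 11: P0: store L2 := 80  ⟶  MII  (L2)  txn=BusUpgr+Flush  M[L2]=77
step 12: P2: store L2 := 67  ⟶  IIM  (L2)  txn=BusRdX+Flush  M[L2]=80
step 13: P0: store L1 := 97  ⟶  MII  (L1)  txn=BusRdX  M[L1]=90
step 14: P2: load  L2  ⟶  IIM  (L2)  txn=∅  M[L2]=80
step 15: P0: store L1 := 6  ⟶  MII  (L1)  txn=∅  M[L1]=90
step 16: P1: load  L0  ⟶  IEI  (L0)  txn=BusRd  M[L0]=0
step 17: P0: store L1 := 83  ⟶  MII  (L1)  txn=∅  M[L1]=90
step 18: P2: store L2 := 92  ⟶  IIM  (L2)  txn=∅  M[L2]=80
step 19: P0: load  L1  ⟶  MII  (L1)  txn=∅  M[L1]=90
step 20: P0: load  L2  ⟶  SIO  (L2)  txn=BusRd  M[L2]=80
step 21: P0: store L2 := 91  ⟶  MII  (L2)  txn=BusUpgr+Flush  M[L2]=92
step 22: P2: load  L2  ⟶  OIS  (L2)  txn=BusRd  M[L2]=92
step 23: P1: store L2 := 6  ⟶  IMI  (L2)  txn=BusRdX+Flush  M[L2]=91
step 24: P2: load  L0  ⟶  ISS  (L0)  txn=BusRd  M[L0]=0
step 25: P0: load  L3  ⟶  EII  (L3)  txn=BusRd  M[L3]=70
step 26: P2: load  L3  ⟶  SIS  (L3)  txn=BusRd  M[L3]=70

memory[L0] = 0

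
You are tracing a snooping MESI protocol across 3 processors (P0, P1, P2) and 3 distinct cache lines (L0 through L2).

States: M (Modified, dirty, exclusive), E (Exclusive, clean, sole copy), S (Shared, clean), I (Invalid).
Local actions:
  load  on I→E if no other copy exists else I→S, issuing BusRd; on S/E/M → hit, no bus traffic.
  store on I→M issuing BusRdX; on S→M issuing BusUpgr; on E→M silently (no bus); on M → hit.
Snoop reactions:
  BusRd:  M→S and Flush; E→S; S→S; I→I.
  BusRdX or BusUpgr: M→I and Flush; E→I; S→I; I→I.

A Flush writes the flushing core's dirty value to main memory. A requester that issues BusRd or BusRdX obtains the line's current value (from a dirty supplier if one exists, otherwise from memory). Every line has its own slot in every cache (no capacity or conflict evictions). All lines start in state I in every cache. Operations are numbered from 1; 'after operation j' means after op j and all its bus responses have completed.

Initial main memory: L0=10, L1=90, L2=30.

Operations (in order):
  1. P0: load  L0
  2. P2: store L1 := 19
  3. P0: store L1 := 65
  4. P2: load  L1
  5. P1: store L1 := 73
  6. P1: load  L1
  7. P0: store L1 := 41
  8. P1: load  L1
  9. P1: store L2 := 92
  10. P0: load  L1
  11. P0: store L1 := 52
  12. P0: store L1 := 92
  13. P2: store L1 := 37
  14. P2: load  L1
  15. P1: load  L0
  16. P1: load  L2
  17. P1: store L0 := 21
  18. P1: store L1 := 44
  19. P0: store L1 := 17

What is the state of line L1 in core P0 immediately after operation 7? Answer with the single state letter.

state = M

step 1: P0: load  L0  ⟶  EII  (L0)  txn=BusRd  M[L0]=10
step 2: P2: store L1 := 19  ⟶  IIM  (L1)  txn=BusRdX  M[L1]=90
step 3: P0: store L1 := 65  ⟶  MII  (L1)  txn=BusRdX+Flush  M[L1]=19
step 4: P2: load  L1  ⟶  SIS  (L1)  txn=BusRd+Flush  M[L1]=65
step 5: P1: store L1 := 73  ⟶  IMI  (L1)  txn=BusRdX  M[L1]=65
step 6: P1: load  L1  ⟶  IMI  (L1)  txn=∅  M[L1]=65
step 7: P0: store L1 := 41  ⟶  MII  (L1)  txn=BusRdX+Flush  M[L1]=73
step 8: P1: load  L1  ⟶  SSI  (L1)  txn=BusRd+Flush  M[L1]=41
step 9: P1: store L2 := 92  ⟶  IMI  (L2)  txn=BusRdX  M[L2]=30
step 10: P0: load  L1  ⟶  SSI  (L1)  txn=∅  M[L1]=41
step 11: P0: store L1 := 52  ⟶  MII  (L1)  txn=BusUpgr  M[L1]=41
step 12: P0: store L1 := 92  ⟶  MII  (L1)  txn=∅  M[L1]=41
step 13: P2: store L1 := 37  ⟶  IIM  (L1)  txn=BusRdX+Flush  M[L1]=92
step 14: P2: load  L1  ⟶  IIM  (L1)  txn=∅  M[L1]=92
step 15: P1: load  L0  ⟶  SSI  (L0)  txn=BusRd  M[L0]=10
step 16: P1: load  L2  ⟶  IMI  (L2)  txn=∅  M[L2]=30
step 17: P1: store L0 := 21  ⟶  IMI  (L0)  txn=BusUpgr  M[L0]=10
step 18: P1: store L1 := 44  ⟶  IMI  (L1)  txn=BusRdX+Flush  M[L1]=37
step 19: P0: store L1 := 17  ⟶  MII  (L1)  txn=BusRdX+Flush  M[L1]=44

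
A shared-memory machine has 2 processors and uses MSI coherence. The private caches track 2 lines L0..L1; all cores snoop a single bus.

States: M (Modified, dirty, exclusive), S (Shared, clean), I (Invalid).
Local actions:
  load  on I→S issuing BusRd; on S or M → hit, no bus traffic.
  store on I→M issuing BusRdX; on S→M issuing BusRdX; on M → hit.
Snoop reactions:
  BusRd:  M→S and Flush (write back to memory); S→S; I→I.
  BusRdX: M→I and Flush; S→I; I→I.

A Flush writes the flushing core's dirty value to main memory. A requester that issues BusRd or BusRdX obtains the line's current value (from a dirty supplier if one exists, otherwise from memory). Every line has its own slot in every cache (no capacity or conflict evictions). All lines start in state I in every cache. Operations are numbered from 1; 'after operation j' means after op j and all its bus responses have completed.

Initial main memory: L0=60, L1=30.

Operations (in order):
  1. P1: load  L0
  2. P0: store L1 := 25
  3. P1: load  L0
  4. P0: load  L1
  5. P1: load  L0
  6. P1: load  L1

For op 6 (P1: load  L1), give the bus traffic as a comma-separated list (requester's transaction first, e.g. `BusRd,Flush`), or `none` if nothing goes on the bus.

bus = BusRd,Flush

[1] P1: load  L0 | P0:I, P1:S(60) | bus: BusRd
[2] P0: store L1 := 25 | P0:M(25), P1:I | bus: BusRdX
[3] P1: load  L0 | P0:I, P1:S(60) | bus: none
[4] P0: load  L1 | P0:M(25), P1:I | bus: none
[5] P1: load  L0 | P0:I, P1:S(60) | bus: none
[6] P1: load  L1 | P0:S(25), P1:S(25) | bus: BusRd,Flush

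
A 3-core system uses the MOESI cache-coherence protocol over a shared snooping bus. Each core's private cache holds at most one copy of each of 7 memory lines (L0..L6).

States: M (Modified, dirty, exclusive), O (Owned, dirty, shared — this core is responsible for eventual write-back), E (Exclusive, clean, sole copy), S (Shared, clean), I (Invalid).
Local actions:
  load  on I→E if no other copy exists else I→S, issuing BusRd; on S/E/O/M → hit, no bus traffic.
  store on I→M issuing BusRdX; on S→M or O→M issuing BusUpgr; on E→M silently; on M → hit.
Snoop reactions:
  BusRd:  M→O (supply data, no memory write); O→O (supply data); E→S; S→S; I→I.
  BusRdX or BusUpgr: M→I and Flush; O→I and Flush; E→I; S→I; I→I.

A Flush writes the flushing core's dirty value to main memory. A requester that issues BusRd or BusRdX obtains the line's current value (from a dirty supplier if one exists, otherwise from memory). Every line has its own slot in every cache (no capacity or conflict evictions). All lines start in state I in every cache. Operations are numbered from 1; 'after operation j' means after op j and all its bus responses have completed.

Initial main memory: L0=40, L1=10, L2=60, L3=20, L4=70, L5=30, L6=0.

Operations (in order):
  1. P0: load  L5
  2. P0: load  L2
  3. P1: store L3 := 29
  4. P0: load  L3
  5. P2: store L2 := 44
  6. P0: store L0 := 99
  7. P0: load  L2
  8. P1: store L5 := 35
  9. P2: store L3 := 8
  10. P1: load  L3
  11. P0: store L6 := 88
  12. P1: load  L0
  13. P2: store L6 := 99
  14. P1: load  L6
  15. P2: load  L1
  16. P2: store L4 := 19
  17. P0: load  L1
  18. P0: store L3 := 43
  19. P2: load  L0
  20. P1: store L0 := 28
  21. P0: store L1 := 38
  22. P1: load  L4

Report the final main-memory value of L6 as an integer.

  op1 P0: load  L5 → E/I/I on L5; bus BusRd; mem=30
  op2 P0: load  L2 → E/I/I on L2; bus BusRd; mem=60
  op3 P1: store L3 := 29 → I/M/I on L3; bus BusRdX; mem=20
  op4 P0: load  L3 → S/O/I on L3; bus BusRd; mem=20
  op5 P2: store L2 := 44 → I/I/M on L2; bus BusRdX; mem=60
  op6 P0: store L0 := 99 → M/I/I on L0; bus BusRdX; mem=40
  op7 P0: load  L2 → S/I/O on L2; bus BusRd; mem=60
  op8 P1: store L5 := 35 → I/M/I on L5; bus BusRdX; mem=30
  op9 P2: store L3 := 8 → I/I/M on L3; bus BusRdX Flush; mem=29
  op10 P1: load  L3 → I/S/O on L3; bus BusRd; mem=29
  op11 P0: store L6 := 88 → M/I/I on L6; bus BusRdX; mem=0
  op12 P1: load  L0 → O/S/I on L0; bus BusRd; mem=40
  op13 P2: store L6 := 99 → I/I/M on L6; bus BusRdX Flush; mem=88
  op14 P1: load  L6 → I/S/O on L6; bus BusRd; mem=88
  op15 P2: load  L1 → I/I/E on L1; bus BusRd; mem=10
  op16 P2: store L4 := 19 → I/I/M on L4; bus BusRdX; mem=70
  op17 P0: load  L1 → S/I/S on L1; bus BusRd; mem=10
  op18 P0: store L3 := 43 → M/I/I on L3; bus BusRdX Flush; mem=8
  op19 P2: load  L0 → O/S/S on L0; bus BusRd; mem=40
  op20 P1: store L0 := 28 → I/M/I on L0; bus BusUpgr Flush; mem=99
  op21 P0: store L1 := 38 → M/I/I on L1; bus BusUpgr; mem=10
  op22 P1: load  L4 → I/S/O on L4; bus BusRd; mem=70

memory[L6] = 88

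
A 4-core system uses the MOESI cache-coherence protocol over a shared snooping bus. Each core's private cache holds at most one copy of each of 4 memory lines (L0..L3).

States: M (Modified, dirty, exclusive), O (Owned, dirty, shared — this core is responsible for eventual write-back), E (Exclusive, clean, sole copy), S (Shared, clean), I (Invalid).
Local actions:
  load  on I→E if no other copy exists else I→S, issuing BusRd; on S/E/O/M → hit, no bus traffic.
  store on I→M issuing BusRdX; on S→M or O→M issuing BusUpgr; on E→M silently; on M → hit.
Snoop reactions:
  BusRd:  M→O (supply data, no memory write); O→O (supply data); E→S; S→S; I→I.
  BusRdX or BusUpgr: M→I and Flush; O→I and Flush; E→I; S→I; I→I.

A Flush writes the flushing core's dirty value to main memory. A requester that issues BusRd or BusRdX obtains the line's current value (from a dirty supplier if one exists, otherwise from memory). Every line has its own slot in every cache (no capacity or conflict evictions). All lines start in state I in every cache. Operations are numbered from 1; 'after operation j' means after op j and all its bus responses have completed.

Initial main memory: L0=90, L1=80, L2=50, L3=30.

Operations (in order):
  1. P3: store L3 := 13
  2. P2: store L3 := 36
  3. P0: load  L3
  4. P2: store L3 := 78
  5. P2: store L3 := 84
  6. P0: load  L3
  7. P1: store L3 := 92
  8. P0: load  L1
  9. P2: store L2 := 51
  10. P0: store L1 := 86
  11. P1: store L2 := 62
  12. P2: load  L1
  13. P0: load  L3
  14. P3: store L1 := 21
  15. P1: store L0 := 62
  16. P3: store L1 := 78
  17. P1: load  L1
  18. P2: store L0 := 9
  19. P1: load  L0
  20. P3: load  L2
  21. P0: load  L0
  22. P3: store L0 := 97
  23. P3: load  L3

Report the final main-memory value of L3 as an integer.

memory[L3] = 84

step 1: P3: store L3 := 13  ⟶  IIIM  (L3)  txn=BusRdX  M[L3]=30
step 2: P2: store L3 := 36  ⟶  IIMI  (L3)  txn=BusRdX+Flush  M[L3]=13
step 3: P0: load  L3  ⟶  SIOI  (L3)  txn=BusRd  M[L3]=13
step 4: P2: store L3 := 78  ⟶  IIMI  (L3)  txn=BusUpgr  M[L3]=13
step 5: P2: store L3 := 84  ⟶  IIMI  (L3)  txn=∅  M[L3]=13
step 6: P0: load  L3  ⟶  SIOI  (L3)  txn=BusRd  M[L3]=13
step 7: P1: store L3 := 92  ⟶  IMII  (L3)  txn=BusRdX+Flush  M[L3]=84
step 8: P0: load  L1  ⟶  EIII  (L1)  txn=BusRd  M[L1]=80
step 9: P2: store L2 := 51  ⟶  IIMI  (L2)  txn=BusRdX  M[L2]=50
step 10: P0: store L1 := 86  ⟶  MIII  (L1)  txn=∅  M[L1]=80
step 11: P1: store L2 := 62  ⟶  IMII  (L2)  txn=BusRdX+Flush  M[L2]=51
step 12: P2: load  L1  ⟶  OISI  (L1)  txn=BusRd  M[L1]=80
step 13: P0: load  L3  ⟶  SOII  (L3)  txn=BusRd  M[L3]=84
step 14: P3: store L1 := 21  ⟶  IIIM  (L1)  txn=BusRdX+Flush  M[L1]=86
step 15: P1: store L0 := 62  ⟶  IMII  (L0)  txn=BusRdX  M[L0]=90
step 16: P3: store L1 := 78  ⟶  IIIM  (L1)  txn=∅  M[L1]=86
step 17: P1: load  L1  ⟶  ISIO  (L1)  txn=BusRd  M[L1]=86
step 18: P2: store L0 := 9  ⟶  IIMI  (L0)  txn=BusRdX+Flush  M[L0]=62
step 19: P1: load  L0  ⟶  ISOI  (L0)  txn=BusRd  M[L0]=62
step 20: P3: load  L2  ⟶  IOIS  (L2)  txn=BusRd  M[L2]=51
step 21: P0: load  L0  ⟶  SSOI  (L0)  txn=BusRd  M[L0]=62
step 22: P3: store L0 := 97  ⟶  IIIM  (L0)  txn=BusRdX+Flush  M[L0]=9
step 23: P3: load  L3  ⟶  SOIS  (L3)  txn=BusRd  M[L3]=84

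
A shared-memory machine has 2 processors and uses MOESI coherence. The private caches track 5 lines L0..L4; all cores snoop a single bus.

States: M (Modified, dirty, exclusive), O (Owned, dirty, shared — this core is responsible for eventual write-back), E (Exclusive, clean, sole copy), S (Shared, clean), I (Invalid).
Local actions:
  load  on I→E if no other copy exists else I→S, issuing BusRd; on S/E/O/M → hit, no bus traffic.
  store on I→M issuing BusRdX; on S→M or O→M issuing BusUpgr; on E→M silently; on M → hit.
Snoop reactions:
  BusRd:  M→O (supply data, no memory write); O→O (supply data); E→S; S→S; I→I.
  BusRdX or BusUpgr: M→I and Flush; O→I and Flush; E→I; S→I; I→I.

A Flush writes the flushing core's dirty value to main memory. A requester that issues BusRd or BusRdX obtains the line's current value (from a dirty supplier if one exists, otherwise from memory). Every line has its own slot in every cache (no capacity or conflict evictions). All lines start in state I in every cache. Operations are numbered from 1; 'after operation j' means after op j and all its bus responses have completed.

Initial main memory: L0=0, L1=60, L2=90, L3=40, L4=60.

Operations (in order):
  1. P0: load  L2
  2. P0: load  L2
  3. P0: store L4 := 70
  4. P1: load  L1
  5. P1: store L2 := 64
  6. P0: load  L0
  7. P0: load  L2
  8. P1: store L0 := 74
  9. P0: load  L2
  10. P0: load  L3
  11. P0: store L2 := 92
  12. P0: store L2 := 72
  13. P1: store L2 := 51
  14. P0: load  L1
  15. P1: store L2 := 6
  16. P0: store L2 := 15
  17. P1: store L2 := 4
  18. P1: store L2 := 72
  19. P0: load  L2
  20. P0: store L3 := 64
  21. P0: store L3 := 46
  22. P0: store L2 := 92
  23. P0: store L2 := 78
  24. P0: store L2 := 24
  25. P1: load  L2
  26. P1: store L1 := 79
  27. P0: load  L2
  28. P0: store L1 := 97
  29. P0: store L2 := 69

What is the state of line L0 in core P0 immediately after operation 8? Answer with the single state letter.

state = I

  op1 P0: load  L2 → E/I on L2; bus BusRd; mem=90
  op2 P0: load  L2 → E/I on L2; bus (none); mem=90
  op3 P0: store L4 := 70 → M/I on L4; bus BusRdX; mem=60
  op4 P1: load  L1 → I/E on L1; bus BusRd; mem=60
  op5 P1: store L2 := 64 → I/M on L2; bus BusRdX; mem=90
  op6 P0: load  L0 → E/I on L0; bus BusRd; mem=0
  op7 P0: load  L2 → S/O on L2; bus BusRd; mem=90
  op8 P1: store L0 := 74 → I/M on L0; bus BusRdX; mem=0
  op9 P0: load  L2 → S/O on L2; bus (none); mem=90
  op10 P0: load  L3 → E/I on L3; bus BusRd; mem=40
  op11 P0: store L2 := 92 → M/I on L2; bus BusUpgr Flush; mem=64
  op12 P0: store L2 := 72 → M/I on L2; bus (none); mem=64
  op13 P1: store L2 := 51 → I/M on L2; bus BusRdX Flush; mem=72
  op14 P0: load  L1 → S/S on L1; bus BusRd; mem=60
  op15 P1: store L2 := 6 → I/M on L2; bus (none); mem=72
  op16 P0: store L2 := 15 → M/I on L2; bus BusRdX Flush; mem=6
  op17 P1: store L2 := 4 → I/M on L2; bus BusRdX Flush; mem=15
  op18 P1: store L2 := 72 → I/M on L2; bus (none); mem=15
  op19 P0: load  L2 → S/O on L2; bus BusRd; mem=15
  op20 P0: store L3 := 64 → M/I on L3; bus (none); mem=40
  op21 P0: store L3 := 46 → M/I on L3; bus (none); mem=40
  op22 P0: store L2 := 92 → M/I on L2; bus BusUpgr Flush; mem=72
  op23 P0: store L2 := 78 → M/I on L2; bus (none); mem=72
  op24 P0: store L2 := 24 → M/I on L2; bus (none); mem=72
  op25 P1: load  L2 → O/S on L2; bus BusRd; mem=72
  op26 P1: store L1 := 79 → I/M on L1; bus BusUpgr; mem=60
  op27 P0: load  L2 → O/S on L2; bus (none); mem=72
  op28 P0: store L1 := 97 → M/I on L1; bus BusRdX Flush; mem=79
  op29 P0: store L2 := 69 → M/I on L2; bus BusUpgr; mem=72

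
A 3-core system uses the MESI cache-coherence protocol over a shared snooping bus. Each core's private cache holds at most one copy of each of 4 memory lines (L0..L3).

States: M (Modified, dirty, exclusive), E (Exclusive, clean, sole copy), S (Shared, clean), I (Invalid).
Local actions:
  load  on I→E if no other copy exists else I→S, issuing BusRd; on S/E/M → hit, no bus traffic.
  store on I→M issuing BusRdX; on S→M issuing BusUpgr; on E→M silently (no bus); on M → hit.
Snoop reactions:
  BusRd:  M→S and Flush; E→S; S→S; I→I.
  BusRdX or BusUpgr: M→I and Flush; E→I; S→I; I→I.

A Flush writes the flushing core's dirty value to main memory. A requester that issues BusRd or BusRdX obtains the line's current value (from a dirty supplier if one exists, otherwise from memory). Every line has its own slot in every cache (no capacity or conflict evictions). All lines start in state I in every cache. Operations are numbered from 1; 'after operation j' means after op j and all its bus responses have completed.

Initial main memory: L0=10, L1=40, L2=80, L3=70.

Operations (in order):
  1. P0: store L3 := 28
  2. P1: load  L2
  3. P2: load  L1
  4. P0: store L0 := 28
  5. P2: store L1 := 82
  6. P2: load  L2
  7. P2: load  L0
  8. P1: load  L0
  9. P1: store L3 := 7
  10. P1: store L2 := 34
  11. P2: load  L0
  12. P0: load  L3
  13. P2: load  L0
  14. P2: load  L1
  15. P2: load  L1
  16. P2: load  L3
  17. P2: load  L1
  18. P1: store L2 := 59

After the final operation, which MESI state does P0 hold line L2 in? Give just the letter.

step 1: P0: store L3 := 28  ⟶  MII  (L3)  txn=BusRdX  M[L3]=70
step 2: P1: load  L2  ⟶  IEI  (L2)  txn=BusRd  M[L2]=80
step 3: P2: load  L1  ⟶  IIE  (L1)  txn=BusRd  M[L1]=40
step 4: P0: store L0 := 28  ⟶  MII  (L0)  txn=BusRdX  M[L0]=10
step 5: P2: store L1 := 82  ⟶  IIM  (L1)  txn=∅  M[L1]=40
step 6: P2: load  L2  ⟶  ISS  (L2)  txn=BusRd  M[L2]=80
step 7: P2: load  L0  ⟶  SIS  (L0)  txn=BusRd+Flush  M[L0]=28
step 8: P1: load  L0  ⟶  SSS  (L0)  txn=BusRd  M[L0]=28
step 9: P1: store L3 := 7  ⟶  IMI  (L3)  txn=BusRdX+Flush  M[L3]=28
step 10: P1: store L2 := 34  ⟶  IMI  (L2)  txn=BusUpgr  M[L2]=80
step 11: P2: load  L0  ⟶  SSS  (L0)  txn=∅  M[L0]=28
step 12: P0: load  L3  ⟶  SSI  (L3)  txn=BusRd+Flush  M[L3]=7
step 13: P2: load  L0  ⟶  SSS  (L0)  txn=∅  M[L0]=28
step 14: P2: load  L1  ⟶  IIM  (L1)  txn=∅  M[L1]=40
step 15: P2: load  L1  ⟶  IIM  (L1)  txn=∅  M[L1]=40
step 16: P2: load  L3  ⟶  SSS  (L3)  txn=BusRd  M[L3]=7
step 17: P2: load  L1  ⟶  IIM  (L1)  txn=∅  M[L1]=40
step 18: P1: store L2 := 59  ⟶  IMI  (L2)  txn=∅  M[L2]=80

state = I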